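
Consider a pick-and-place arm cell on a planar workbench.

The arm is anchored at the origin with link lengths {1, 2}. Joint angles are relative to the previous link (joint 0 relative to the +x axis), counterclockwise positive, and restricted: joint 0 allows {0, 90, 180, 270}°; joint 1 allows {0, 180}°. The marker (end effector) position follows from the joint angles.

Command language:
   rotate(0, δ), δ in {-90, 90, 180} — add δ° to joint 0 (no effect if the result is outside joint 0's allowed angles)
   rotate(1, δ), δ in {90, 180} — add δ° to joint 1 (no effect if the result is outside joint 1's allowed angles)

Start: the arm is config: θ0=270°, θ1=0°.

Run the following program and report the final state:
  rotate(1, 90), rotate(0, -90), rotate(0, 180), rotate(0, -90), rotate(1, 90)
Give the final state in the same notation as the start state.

config: θ0=270°, θ1=0°

start: config: θ0=270°, θ1=0°
t=1 rotate(1, 90) ⇒ config: θ0=270°, θ1=0°
t=2 rotate(0, -90) ⇒ config: θ0=180°, θ1=0°
t=3 rotate(0, 180) ⇒ config: θ0=0°, θ1=0°
t=4 rotate(0, -90) ⇒ config: θ0=270°, θ1=0°
t=5 rotate(1, 90) ⇒ config: θ0=270°, θ1=0°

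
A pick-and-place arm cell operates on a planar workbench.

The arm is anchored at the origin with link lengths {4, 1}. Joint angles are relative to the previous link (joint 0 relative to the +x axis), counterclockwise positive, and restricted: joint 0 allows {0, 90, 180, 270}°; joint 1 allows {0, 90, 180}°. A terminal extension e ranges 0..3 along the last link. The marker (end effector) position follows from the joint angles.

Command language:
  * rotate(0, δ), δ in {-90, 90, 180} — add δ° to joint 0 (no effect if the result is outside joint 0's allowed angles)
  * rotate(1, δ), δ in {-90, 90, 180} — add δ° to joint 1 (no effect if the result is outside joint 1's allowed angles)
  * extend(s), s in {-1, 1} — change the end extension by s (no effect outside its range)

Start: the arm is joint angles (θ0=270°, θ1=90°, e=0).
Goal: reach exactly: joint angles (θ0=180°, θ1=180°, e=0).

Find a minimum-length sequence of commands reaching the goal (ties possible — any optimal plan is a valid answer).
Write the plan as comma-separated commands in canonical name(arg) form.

from: joint angles (θ0=270°, θ1=90°, e=0)
t=1 rotate(1, 90) ⇒ joint angles (θ0=270°, θ1=180°, e=0)
t=2 rotate(0, -90) ⇒ joint angles (θ0=180°, θ1=180°, e=0)
shorter routes all fall short; 2 is best.

rotate(1, 90), rotate(0, -90)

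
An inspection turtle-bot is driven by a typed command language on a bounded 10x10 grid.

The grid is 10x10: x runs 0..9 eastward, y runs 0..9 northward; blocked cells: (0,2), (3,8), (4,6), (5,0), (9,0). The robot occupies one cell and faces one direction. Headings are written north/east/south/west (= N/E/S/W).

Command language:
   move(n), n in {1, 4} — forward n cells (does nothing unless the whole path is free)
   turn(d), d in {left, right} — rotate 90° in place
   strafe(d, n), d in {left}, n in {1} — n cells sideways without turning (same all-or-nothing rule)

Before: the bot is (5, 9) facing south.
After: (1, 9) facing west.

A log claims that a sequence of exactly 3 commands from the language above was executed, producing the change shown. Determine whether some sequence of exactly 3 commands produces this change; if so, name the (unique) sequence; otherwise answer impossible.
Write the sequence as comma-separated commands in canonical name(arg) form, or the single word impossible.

turn(right), move(4), move(4)

key: running move(4) before turn(right) would end elsewhere — order is forced
from: (5, 9) facing south
1. turn(right) → (5, 9) facing west
2. move(4) → (1, 9) facing west
3. move(4) → (1, 9) facing west
no other 3-command option fits: unique.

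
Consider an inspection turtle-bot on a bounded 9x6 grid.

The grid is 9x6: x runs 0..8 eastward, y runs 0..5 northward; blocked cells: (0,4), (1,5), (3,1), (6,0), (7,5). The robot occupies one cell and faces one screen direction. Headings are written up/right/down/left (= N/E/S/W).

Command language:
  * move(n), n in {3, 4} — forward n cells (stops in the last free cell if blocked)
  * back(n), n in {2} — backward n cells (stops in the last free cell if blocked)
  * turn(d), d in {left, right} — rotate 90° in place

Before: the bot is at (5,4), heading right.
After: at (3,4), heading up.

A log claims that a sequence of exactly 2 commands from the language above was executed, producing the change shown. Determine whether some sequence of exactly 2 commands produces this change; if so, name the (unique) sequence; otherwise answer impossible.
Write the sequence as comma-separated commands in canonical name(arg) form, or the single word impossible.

back(2), turn(left)

key: position moved to (3,4) AND the heading swung to N — translation plus rotation needed
begin: at (5,4), heading right
t=1 back(2) ⇒ at (3,4), heading right
t=2 turn(left) ⇒ at (3,4), heading up
no other 2-command option fits: unique.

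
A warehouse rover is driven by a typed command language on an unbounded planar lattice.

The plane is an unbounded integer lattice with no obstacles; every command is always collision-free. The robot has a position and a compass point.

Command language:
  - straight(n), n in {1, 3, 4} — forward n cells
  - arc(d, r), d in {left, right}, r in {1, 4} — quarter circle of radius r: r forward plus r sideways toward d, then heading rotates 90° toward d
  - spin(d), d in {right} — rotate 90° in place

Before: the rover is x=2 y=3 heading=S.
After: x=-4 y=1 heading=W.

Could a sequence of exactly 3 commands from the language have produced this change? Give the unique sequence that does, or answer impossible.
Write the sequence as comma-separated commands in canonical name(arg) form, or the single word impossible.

arc(right, 4), arc(right, 1), arc(left, 1)

key: position moved to (-4,1) AND the heading swung to W — translation plus rotation needed
initial: x=2 y=3 heading=S
[1] after arc(right, 4): x=-2 y=-1 heading=W
[2] after arc(right, 1): x=-3 y=0 heading=N
[3] after arc(left, 1): x=-4 y=1 heading=W
no other 3-command option fits: unique.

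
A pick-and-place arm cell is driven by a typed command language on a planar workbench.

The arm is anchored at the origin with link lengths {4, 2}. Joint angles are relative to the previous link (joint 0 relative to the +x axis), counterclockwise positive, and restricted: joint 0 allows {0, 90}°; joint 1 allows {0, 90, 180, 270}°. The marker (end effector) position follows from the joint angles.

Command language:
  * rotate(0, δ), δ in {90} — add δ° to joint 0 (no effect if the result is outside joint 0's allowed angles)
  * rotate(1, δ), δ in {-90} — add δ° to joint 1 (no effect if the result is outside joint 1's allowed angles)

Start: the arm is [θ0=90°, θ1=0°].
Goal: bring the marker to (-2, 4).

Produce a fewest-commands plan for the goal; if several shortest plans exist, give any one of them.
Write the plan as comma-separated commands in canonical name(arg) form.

t0: [θ0=90°, θ1=0°]
step 1 (rotate(1, -90)): [θ0=90°, θ1=270°]
step 2 (rotate(1, -90)): [θ0=90°, θ1=180°]
step 3 (rotate(1, -90)): [θ0=90°, θ1=90°]
nothing shorter than 3 reaches the goal.

rotate(1, -90), rotate(1, -90), rotate(1, -90)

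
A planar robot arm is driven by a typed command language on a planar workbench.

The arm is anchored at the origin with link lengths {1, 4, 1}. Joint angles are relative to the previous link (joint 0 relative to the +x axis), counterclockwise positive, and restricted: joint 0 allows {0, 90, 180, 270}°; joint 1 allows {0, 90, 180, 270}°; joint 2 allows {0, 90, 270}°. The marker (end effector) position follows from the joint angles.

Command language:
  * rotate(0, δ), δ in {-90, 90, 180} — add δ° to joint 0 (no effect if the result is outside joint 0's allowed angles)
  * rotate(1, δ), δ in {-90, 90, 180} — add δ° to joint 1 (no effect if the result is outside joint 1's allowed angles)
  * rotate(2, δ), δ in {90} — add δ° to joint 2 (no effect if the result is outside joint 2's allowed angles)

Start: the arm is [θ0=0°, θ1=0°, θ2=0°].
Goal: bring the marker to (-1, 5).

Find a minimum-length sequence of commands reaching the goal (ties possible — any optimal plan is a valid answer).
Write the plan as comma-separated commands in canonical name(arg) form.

from: [θ0=0°, θ1=0°, θ2=0°]
[1] after rotate(2, 90): [θ0=0°, θ1=0°, θ2=90°]
[2] after rotate(0, 90): [θ0=90°, θ1=0°, θ2=90°]
minimal: 2 command(s), checked below 2.

rotate(2, 90), rotate(0, 90)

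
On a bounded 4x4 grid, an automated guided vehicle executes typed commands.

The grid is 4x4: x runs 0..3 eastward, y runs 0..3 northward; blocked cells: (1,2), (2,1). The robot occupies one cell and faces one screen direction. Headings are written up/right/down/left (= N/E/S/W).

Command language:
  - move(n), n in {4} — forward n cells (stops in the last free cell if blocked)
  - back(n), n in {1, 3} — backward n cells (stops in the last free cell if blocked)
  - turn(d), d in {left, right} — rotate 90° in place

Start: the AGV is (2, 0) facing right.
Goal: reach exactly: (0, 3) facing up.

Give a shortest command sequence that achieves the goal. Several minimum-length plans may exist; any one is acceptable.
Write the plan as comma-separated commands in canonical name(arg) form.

begin: (2, 0) facing right
t=1 back(3) ⇒ (0, 0) facing right
t=2 turn(left) ⇒ (0, 0) facing up
t=3 move(4) ⇒ (0, 3) facing up
no 2-step plan works, so 3 is optimal.

back(3), turn(left), move(4)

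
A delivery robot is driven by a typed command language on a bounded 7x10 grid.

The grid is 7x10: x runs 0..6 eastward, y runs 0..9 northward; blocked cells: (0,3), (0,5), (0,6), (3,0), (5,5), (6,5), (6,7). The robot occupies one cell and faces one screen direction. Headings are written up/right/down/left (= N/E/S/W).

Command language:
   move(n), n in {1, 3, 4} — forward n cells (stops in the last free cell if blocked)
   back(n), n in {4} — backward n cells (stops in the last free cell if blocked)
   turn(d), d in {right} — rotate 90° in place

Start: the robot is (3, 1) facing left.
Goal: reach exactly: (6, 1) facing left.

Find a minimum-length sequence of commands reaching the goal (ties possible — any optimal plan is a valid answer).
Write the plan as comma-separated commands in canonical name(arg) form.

back(4)

start: (3, 1) facing left
step 1 (back(4)): (6, 1) facing left
minimal: 1 command(s), checked below 1.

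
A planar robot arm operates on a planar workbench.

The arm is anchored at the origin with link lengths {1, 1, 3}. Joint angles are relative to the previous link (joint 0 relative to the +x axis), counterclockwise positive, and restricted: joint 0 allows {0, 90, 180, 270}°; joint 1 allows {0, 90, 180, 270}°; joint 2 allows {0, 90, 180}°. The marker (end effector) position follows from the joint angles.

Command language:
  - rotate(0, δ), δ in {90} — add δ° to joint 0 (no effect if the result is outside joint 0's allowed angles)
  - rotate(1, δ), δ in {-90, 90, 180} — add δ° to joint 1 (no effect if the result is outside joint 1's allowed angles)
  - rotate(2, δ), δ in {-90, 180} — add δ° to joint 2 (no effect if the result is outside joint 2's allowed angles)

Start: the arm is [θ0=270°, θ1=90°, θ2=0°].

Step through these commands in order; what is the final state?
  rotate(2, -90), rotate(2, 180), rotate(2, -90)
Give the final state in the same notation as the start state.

[θ0=270°, θ1=90°, θ2=90°]

from: [θ0=270°, θ1=90°, θ2=0°]
t=1 rotate(2, -90) ⇒ [θ0=270°, θ1=90°, θ2=0°]
t=2 rotate(2, 180) ⇒ [θ0=270°, θ1=90°, θ2=180°]
t=3 rotate(2, -90) ⇒ [θ0=270°, θ1=90°, θ2=90°]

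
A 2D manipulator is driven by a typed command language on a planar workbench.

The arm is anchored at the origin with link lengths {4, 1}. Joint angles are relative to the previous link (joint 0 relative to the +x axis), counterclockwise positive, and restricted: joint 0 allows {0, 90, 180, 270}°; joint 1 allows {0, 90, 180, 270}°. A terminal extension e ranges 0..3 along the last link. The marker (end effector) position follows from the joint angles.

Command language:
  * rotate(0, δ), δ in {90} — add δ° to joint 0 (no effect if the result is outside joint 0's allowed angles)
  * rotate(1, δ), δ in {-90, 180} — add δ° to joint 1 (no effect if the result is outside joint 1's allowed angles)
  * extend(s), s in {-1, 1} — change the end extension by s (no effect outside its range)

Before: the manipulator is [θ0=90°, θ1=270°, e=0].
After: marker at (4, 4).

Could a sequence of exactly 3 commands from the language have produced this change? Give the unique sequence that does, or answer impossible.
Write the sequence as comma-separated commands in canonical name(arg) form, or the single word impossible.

t0: [θ0=90°, θ1=270°, e=0]
t=1 extend(1) ⇒ [θ0=90°, θ1=270°, e=1]
t=2 extend(1) ⇒ [θ0=90°, θ1=270°, e=2]
t=3 extend(1) ⇒ [θ0=90°, θ1=270°, e=3]
no rival 3-sequence matches.

extend(1), extend(1), extend(1)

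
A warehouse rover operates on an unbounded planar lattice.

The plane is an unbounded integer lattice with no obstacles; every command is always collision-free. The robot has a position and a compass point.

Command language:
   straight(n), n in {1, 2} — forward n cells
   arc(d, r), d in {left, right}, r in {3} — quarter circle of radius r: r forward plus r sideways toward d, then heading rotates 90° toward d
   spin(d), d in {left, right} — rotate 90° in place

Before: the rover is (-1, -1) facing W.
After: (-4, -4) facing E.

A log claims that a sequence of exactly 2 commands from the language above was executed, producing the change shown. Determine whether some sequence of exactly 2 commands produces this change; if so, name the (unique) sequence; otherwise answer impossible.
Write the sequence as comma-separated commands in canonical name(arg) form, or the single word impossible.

arc(left, 3), spin(left)

key: position moved to (-4,-4) AND the heading swung to E — translation plus rotation needed
begin: (-1, -1) facing W
[1] after arc(left, 3): (-4, -4) facing S
[2] after spin(left): (-4, -4) facing E
no rival 2-sequence matches.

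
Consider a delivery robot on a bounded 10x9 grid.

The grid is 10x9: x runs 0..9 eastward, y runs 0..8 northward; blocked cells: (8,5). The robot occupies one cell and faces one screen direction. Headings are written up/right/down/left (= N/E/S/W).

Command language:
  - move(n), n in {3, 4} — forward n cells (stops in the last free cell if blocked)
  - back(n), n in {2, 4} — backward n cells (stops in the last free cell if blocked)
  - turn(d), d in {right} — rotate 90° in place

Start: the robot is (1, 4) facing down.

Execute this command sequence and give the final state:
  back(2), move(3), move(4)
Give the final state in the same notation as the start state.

start: (1, 4) facing down
[1] after back(2): (1, 6) facing down
[2] after move(3): (1, 3) facing down
[3] after move(4): (1, 0) facing down

(1, 0) facing down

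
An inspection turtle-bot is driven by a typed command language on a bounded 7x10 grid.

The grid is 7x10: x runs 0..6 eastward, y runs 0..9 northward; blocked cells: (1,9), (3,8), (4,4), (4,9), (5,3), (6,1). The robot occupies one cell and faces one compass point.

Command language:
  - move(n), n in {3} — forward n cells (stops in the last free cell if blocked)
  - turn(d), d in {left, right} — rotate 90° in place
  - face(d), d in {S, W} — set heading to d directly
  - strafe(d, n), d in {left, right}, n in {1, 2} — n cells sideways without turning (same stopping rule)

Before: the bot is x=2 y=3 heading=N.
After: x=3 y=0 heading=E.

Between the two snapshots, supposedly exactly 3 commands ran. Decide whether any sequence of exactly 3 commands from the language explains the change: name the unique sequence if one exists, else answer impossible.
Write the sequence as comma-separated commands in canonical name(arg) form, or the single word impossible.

every 3-command combo misses the target.

impossible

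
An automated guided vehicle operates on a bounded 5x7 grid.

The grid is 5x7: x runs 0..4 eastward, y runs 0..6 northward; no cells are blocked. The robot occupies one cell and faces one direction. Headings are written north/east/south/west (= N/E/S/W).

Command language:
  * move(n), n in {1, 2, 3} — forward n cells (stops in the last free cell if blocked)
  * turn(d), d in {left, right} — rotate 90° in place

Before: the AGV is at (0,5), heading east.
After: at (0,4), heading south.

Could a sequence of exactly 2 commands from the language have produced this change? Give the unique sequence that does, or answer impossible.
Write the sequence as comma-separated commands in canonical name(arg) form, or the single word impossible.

turn(right), move(1)

key: cell and facing (now S) both changed — the 2 commands mix motion and turning
t0: at (0,5), heading east
1. turn(right) → at (0,5), heading south
2. move(1) → at (0,4), heading south
no rival 2-sequence matches.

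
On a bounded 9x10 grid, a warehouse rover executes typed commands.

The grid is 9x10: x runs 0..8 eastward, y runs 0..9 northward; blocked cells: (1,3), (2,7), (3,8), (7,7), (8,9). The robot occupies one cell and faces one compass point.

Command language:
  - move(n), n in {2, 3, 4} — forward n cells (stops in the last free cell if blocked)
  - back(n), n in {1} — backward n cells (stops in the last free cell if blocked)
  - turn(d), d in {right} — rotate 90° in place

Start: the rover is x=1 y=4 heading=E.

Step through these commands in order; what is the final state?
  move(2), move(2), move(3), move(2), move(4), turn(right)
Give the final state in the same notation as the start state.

x=8 y=4 heading=S

begin: x=1 y=4 heading=E
1. move(2) → x=3 y=4 heading=E
2. move(2) → x=5 y=4 heading=E
3. move(3) → x=8 y=4 heading=E
4. move(2) → x=8 y=4 heading=E
5. move(4) → x=8 y=4 heading=E
6. turn(right) → x=8 y=4 heading=S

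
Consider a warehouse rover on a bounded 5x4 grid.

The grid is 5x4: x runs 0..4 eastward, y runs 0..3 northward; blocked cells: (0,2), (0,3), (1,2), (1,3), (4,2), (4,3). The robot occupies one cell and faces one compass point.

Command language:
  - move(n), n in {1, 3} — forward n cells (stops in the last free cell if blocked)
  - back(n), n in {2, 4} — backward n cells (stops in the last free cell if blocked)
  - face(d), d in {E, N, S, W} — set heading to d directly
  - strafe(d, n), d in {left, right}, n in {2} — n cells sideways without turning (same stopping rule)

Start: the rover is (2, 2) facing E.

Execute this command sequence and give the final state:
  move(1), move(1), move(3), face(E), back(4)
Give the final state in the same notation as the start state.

initial: (2, 2) facing E
step 1 (move(1)): (3, 2) facing E
step 2 (move(1)): (3, 2) facing E
step 3 (move(3)): (3, 2) facing E
step 4 (face(E)): (3, 2) facing E
step 5 (back(4)): (2, 2) facing E

(2, 2) facing E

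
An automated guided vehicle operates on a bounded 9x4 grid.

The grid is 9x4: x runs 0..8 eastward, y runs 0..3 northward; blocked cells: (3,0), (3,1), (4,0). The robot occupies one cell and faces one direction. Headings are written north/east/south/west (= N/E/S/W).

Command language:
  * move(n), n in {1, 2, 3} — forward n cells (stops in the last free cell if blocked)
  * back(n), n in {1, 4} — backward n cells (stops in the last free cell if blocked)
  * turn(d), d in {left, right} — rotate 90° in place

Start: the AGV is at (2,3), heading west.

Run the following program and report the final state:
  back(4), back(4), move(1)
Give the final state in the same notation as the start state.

at (7,3), heading west

initial: at (2,3), heading west
t=1 back(4) ⇒ at (6,3), heading west
t=2 back(4) ⇒ at (8,3), heading west
t=3 move(1) ⇒ at (7,3), heading west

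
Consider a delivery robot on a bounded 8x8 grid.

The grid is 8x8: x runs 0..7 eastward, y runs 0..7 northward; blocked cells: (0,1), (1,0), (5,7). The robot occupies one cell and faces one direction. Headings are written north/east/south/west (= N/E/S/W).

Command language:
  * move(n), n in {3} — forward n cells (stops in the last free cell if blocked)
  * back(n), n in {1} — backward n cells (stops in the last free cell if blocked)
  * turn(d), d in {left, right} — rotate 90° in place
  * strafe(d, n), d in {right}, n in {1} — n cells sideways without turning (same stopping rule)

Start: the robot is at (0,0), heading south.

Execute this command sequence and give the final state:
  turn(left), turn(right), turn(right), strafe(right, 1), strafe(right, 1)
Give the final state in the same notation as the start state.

start: at (0,0), heading south
t=1 turn(left) ⇒ at (0,0), heading east
t=2 turn(right) ⇒ at (0,0), heading south
t=3 turn(right) ⇒ at (0,0), heading west
t=4 strafe(right, 1) ⇒ at (0,0), heading west
t=5 strafe(right, 1) ⇒ at (0,0), heading west

at (0,0), heading west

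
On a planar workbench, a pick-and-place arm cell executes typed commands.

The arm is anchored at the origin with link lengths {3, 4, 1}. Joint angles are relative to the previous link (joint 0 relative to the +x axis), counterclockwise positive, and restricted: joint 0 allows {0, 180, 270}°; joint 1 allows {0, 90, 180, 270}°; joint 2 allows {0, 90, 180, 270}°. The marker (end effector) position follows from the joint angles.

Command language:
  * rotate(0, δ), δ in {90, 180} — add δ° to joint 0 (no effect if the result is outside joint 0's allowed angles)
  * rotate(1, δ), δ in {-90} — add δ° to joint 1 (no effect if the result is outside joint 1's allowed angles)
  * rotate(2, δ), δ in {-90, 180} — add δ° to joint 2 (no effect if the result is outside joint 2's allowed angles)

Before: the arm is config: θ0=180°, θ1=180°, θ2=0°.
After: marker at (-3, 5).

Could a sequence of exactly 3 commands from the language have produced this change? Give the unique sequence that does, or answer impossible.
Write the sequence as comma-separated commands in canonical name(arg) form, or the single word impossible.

rotate(1, -90), rotate(1, -90), rotate(1, -90)

start: config: θ0=180°, θ1=180°, θ2=0°
step 1 (rotate(1, -90)): config: θ0=180°, θ1=90°, θ2=0°
step 2 (rotate(1, -90)): config: θ0=180°, θ1=0°, θ2=0°
step 3 (rotate(1, -90)): config: θ0=180°, θ1=270°, θ2=0°
no rival 3-sequence matches.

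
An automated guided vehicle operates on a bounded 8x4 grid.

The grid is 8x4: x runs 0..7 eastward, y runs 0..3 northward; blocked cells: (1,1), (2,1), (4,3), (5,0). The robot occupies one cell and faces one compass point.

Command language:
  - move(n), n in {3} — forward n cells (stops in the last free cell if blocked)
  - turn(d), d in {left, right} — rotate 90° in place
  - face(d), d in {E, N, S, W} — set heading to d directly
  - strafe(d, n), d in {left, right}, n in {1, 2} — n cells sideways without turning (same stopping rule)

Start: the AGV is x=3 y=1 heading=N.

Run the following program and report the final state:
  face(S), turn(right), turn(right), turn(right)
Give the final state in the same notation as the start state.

x=3 y=1 heading=E

from: x=3 y=1 heading=N
step 1 (face(S)): x=3 y=1 heading=S
step 2 (turn(right)): x=3 y=1 heading=W
step 3 (turn(right)): x=3 y=1 heading=N
step 4 (turn(right)): x=3 y=1 heading=E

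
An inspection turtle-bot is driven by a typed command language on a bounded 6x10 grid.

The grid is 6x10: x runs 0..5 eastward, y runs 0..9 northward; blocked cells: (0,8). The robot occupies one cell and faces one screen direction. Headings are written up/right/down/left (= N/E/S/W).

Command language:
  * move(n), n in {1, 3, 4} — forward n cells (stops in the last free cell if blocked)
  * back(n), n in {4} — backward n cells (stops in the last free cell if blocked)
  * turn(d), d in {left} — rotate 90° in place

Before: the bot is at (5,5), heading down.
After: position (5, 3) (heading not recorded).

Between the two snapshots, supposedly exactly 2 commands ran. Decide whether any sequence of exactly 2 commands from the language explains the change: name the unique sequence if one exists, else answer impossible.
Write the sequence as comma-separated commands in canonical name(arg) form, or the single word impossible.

move(1), move(1)

t0: at (5,5), heading down
[1] after move(1): at (5,4), heading down
[2] after move(1): at (5,3), heading down
no other 2-command option fits: unique.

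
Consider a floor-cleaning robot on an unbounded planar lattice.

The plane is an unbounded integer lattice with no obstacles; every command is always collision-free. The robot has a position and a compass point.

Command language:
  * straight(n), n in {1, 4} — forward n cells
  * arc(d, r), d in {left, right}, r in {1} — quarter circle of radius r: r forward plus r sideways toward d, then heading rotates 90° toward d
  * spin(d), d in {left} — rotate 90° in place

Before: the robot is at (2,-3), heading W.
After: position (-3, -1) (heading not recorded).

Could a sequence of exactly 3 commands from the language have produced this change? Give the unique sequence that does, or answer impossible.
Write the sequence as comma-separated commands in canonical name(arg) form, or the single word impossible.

key: running straight(1) before straight(4) would end elsewhere — order is forced
from: at (2,-3), heading W
step 1 (straight(4)): at (-2,-3), heading W
step 2 (arc(right, 1)): at (-3,-2), heading N
step 3 (straight(1)): at (-3,-1), heading N
all 125 alternatives checked — unique.

straight(4), arc(right, 1), straight(1)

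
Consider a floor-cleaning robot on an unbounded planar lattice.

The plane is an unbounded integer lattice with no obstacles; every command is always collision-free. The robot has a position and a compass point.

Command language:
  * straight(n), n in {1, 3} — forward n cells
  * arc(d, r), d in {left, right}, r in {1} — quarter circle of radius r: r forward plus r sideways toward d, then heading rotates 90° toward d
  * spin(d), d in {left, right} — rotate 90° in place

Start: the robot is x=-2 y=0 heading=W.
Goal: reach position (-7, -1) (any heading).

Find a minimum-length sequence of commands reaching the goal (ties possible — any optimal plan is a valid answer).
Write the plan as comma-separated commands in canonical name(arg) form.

straight(1), straight(3), arc(left, 1)

t0: x=-2 y=0 heading=W
1. straight(1) → x=-3 y=0 heading=W
2. straight(3) → x=-6 y=0 heading=W
3. arc(left, 1) → x=-7 y=-1 heading=S
shorter routes all fall short; 3 is best.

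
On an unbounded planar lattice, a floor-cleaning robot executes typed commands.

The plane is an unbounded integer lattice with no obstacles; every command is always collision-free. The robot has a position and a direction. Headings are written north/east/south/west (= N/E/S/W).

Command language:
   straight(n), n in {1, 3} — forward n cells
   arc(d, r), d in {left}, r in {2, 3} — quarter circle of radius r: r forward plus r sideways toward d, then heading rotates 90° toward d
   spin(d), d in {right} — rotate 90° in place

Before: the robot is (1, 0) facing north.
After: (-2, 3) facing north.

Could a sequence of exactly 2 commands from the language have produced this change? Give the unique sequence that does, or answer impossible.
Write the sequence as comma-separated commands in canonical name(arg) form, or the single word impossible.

arc(left, 3), spin(right)

key: running spin(right) before arc(left, 3) would end elsewhere — order is forced
t0: (1, 0) facing north
step 1 (arc(left, 3)): (-2, 3) facing west
step 2 (spin(right)): (-2, 3) facing north
uniquely the one of 25 2-step routes that fits.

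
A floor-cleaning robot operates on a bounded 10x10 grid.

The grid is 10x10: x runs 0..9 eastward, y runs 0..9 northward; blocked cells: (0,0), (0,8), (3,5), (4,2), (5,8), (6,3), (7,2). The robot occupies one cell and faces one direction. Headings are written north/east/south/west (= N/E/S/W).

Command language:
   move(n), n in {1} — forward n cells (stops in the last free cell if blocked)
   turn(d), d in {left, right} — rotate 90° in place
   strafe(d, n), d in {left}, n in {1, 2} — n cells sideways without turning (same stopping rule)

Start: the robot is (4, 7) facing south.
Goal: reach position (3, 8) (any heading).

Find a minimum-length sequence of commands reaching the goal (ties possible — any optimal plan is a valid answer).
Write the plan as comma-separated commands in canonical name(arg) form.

begin: (4, 7) facing south
t=1 turn(right) ⇒ (4, 7) facing west
t=2 turn(right) ⇒ (4, 7) facing north
t=3 strafe(left, 1) ⇒ (3, 7) facing north
t=4 move(1) ⇒ (3, 8) facing north
minimal: 4 command(s), checked below 4.

turn(right), turn(right), strafe(left, 1), move(1)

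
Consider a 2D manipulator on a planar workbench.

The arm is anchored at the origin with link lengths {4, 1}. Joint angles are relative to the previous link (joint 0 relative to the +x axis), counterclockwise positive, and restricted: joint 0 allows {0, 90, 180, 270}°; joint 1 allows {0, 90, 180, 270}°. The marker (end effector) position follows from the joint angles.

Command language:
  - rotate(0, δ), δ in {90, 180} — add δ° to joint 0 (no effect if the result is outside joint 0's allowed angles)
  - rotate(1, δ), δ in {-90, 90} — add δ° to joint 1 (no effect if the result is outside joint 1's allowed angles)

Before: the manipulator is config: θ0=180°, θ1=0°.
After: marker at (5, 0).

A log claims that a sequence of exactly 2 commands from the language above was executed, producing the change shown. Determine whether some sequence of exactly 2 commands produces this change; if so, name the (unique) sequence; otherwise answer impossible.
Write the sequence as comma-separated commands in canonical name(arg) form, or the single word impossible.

from: config: θ0=180°, θ1=0°
t=1 rotate(0, 90) ⇒ config: θ0=270°, θ1=0°
t=2 rotate(0, 90) ⇒ config: θ0=0°, θ1=0°
no other 2-command option fits: unique.

rotate(0, 90), rotate(0, 90)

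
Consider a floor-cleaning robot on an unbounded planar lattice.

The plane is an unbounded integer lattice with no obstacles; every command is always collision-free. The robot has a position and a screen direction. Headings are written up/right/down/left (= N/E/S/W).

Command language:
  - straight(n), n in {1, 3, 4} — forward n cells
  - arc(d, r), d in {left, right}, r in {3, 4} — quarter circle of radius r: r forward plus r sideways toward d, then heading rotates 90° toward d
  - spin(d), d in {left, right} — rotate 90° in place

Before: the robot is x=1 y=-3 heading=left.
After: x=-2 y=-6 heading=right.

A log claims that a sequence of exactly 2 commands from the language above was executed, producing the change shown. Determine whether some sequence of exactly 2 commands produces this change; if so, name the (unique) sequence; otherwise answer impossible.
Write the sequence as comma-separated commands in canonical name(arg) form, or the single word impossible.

arc(left, 3), spin(left)

key: cell and facing (now E) both changed — the 2 commands mix motion and turning
begin: x=1 y=-3 heading=left
1. arc(left, 3) → x=-2 y=-6 heading=down
2. spin(left) → x=-2 y=-6 heading=right
no other 2-command option fits: unique.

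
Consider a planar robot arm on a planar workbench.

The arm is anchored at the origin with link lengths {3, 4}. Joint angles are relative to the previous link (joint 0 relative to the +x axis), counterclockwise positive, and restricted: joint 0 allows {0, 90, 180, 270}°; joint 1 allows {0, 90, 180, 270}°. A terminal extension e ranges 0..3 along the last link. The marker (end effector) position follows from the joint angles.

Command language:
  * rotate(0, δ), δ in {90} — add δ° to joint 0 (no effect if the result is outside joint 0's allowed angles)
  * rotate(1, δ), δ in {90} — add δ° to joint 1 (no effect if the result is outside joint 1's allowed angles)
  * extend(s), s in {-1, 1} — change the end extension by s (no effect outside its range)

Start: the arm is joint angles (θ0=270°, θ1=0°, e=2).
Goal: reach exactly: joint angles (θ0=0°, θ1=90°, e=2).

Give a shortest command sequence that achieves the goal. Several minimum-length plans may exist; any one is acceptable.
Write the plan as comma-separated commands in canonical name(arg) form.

begin: joint angles (θ0=270°, θ1=0°, e=2)
[1] after rotate(1, 90): joint angles (θ0=270°, θ1=90°, e=2)
[2] after rotate(0, 90): joint angles (θ0=0°, θ1=90°, e=2)
shorter routes all fall short; 2 is best.

rotate(1, 90), rotate(0, 90)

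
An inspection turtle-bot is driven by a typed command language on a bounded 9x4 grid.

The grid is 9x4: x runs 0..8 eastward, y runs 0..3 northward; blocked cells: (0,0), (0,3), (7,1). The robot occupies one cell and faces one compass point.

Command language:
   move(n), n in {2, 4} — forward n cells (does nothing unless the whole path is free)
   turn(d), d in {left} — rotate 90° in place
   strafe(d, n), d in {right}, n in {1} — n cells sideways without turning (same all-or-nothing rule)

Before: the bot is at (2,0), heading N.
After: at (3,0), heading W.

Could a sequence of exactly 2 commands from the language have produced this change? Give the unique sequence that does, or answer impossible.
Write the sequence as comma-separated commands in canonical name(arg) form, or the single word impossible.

strafe(right, 1), turn(left)

key: position moved to (3,0) AND the heading swung to W — translation plus rotation needed
begin: at (2,0), heading N
t=1 strafe(right, 1) ⇒ at (3,0), heading N
t=2 turn(left) ⇒ at (3,0), heading W
uniquely the one of 16 2-step routes that fits.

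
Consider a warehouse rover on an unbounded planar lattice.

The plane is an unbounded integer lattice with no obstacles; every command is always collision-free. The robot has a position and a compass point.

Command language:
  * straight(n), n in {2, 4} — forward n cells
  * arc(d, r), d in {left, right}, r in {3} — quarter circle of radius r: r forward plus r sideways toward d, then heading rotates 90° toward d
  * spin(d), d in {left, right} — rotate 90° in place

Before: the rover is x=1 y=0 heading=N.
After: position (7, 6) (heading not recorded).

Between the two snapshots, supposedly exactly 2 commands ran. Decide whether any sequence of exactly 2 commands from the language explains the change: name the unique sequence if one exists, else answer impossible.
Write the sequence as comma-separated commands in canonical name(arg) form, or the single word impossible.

arc(right, 3), arc(left, 3)

key: order matters: swapping arc(right, 3) and arc(left, 3) lands elsewhere
start: x=1 y=0 heading=N
t=1 arc(right, 3) ⇒ x=4 y=3 heading=E
t=2 arc(left, 3) ⇒ x=7 y=6 heading=N
no other 2-command option fits: unique.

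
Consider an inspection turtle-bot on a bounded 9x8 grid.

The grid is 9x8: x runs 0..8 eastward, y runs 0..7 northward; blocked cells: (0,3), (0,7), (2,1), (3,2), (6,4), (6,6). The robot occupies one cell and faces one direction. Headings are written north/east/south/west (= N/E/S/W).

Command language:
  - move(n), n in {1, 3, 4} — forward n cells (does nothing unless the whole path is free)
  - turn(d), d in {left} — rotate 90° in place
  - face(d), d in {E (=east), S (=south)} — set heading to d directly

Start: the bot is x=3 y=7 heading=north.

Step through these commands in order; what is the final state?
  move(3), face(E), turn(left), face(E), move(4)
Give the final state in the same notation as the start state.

from: x=3 y=7 heading=north
t=1 move(3) ⇒ x=3 y=7 heading=north
t=2 face(E) ⇒ x=3 y=7 heading=east
t=3 turn(left) ⇒ x=3 y=7 heading=north
t=4 face(E) ⇒ x=3 y=7 heading=east
t=5 move(4) ⇒ x=7 y=7 heading=east

x=7 y=7 heading=east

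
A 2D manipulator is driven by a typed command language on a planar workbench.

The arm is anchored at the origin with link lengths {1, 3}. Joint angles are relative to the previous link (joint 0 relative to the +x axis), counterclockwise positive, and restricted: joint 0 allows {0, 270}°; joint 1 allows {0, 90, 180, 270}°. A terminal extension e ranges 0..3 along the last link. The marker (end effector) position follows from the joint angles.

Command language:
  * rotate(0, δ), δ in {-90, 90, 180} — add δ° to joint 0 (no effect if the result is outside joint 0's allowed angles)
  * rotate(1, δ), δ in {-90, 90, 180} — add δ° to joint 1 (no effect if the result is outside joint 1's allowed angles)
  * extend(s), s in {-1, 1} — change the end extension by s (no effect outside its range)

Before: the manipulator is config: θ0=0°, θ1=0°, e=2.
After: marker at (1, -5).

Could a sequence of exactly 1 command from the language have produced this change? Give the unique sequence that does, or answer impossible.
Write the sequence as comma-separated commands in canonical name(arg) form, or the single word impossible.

begin: config: θ0=0°, θ1=0°, e=2
1. rotate(1, -90) → config: θ0=0°, θ1=270°, e=2
uniquely the one of 8 1-step routes that fits.

rotate(1, -90)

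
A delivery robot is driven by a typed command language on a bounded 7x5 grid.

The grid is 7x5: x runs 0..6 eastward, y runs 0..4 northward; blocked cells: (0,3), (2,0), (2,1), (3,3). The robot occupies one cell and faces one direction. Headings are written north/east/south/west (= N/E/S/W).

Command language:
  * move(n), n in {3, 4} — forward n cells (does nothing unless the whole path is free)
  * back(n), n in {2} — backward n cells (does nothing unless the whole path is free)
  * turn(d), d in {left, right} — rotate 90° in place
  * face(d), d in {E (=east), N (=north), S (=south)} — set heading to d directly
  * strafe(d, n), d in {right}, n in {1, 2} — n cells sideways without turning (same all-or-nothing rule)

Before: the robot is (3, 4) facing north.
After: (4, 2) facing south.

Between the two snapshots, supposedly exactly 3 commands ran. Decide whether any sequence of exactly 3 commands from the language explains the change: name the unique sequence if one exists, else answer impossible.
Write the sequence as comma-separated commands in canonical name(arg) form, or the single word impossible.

strafe(right, 1), back(2), face(S)

key: position moved to (4,2) AND the heading swung to S — translation plus rotation needed
begin: (3, 4) facing north
t=1 strafe(right, 1) ⇒ (4, 4) facing north
t=2 back(2) ⇒ (4, 2) facing north
t=3 face(S) ⇒ (4, 2) facing south
no other 3-command option fits: unique.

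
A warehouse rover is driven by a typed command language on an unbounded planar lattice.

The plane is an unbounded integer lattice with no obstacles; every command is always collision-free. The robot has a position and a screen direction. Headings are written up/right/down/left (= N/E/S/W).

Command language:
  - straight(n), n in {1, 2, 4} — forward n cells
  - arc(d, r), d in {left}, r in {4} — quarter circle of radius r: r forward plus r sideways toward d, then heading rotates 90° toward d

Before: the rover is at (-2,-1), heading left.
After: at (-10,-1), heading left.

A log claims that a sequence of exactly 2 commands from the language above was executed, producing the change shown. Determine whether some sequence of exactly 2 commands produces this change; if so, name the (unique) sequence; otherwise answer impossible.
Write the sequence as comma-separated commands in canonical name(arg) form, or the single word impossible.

straight(4), straight(4)

key: heading stays W — no command in the sequence turns
from: at (-2,-1), heading left
step 1 (straight(4)): at (-6,-1), heading left
step 2 (straight(4)): at (-10,-1), heading left
no rival 2-sequence matches.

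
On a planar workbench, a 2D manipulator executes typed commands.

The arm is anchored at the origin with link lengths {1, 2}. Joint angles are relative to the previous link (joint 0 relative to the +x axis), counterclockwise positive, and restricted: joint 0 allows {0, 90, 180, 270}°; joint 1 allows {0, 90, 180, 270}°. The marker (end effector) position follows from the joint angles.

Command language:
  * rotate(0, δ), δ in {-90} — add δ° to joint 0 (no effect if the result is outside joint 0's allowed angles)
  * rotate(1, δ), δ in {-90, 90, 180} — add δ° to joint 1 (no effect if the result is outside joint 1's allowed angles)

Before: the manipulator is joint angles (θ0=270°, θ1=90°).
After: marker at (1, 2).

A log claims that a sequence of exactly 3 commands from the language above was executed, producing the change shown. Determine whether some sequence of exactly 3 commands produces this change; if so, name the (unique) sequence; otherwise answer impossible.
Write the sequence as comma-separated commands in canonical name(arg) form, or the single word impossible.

rotate(0, -90), rotate(0, -90), rotate(0, -90)

begin: joint angles (θ0=270°, θ1=90°)
t=1 rotate(0, -90) ⇒ joint angles (θ0=180°, θ1=90°)
t=2 rotate(0, -90) ⇒ joint angles (θ0=90°, θ1=90°)
t=3 rotate(0, -90) ⇒ joint angles (θ0=0°, θ1=90°)
no other 3-command option fits: unique.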